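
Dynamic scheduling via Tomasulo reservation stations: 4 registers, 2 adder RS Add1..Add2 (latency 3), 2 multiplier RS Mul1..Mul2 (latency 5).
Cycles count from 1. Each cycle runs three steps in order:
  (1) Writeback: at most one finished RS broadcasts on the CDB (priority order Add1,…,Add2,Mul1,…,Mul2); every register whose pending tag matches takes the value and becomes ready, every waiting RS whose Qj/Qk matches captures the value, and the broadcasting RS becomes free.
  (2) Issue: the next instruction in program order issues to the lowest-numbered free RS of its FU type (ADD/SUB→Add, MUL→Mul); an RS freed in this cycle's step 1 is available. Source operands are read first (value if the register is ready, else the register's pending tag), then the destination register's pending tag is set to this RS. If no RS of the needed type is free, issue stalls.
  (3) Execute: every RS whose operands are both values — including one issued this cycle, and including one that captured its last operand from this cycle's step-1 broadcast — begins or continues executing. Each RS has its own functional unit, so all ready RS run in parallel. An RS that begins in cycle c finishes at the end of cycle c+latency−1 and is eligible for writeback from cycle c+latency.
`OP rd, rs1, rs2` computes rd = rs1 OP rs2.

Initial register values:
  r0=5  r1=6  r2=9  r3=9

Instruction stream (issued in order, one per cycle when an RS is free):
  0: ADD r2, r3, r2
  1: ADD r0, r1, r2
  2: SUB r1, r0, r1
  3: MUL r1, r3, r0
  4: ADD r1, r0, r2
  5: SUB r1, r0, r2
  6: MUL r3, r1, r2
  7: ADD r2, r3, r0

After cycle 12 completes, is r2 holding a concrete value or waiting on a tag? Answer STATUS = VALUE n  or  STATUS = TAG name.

c1: issue ADD r2<-Add1 | r0:5,r1:6,r2:Add1,r3:9
c2: issue ADD r0<-Add2 | r0:Add2,r1:6,r2:Add1,r3:9
c3: stall | r0:Add2,r1:6,r2:Add1,r3:9
c4: CDB Add1=18; issue SUB r1<-Add1 | r0:Add2,r1:Add1,r2:18,r3:9
c5: issue MUL r1<-Mul1 | r0:Add2,r1:Mul1,r2:18,r3:9
c6: stall | r0:Add2,r1:Mul1,r2:18,r3:9
c7: CDB Add2=24; issue ADD r1<-Add2 | r0:24,r1:Add2,r2:18,r3:9
c8: stall | r0:24,r1:Add2,r2:18,r3:9
c9: stall | r0:24,r1:Add2,r2:18,r3:9
c10: CDB Add1=18; issue SUB r1<-Add1 | r0:24,r1:Add1,r2:18,r3:9
c11: CDB Add2=42; issue MUL r3<-Mul2 | r0:24,r1:Add1,r2:18,r3:Mul2
c12: CDB Mul1=216; issue ADD r2<-Add2 | r0:24,r1:Add1,r2:Add2,r3:Mul2

STATUS = TAG Add2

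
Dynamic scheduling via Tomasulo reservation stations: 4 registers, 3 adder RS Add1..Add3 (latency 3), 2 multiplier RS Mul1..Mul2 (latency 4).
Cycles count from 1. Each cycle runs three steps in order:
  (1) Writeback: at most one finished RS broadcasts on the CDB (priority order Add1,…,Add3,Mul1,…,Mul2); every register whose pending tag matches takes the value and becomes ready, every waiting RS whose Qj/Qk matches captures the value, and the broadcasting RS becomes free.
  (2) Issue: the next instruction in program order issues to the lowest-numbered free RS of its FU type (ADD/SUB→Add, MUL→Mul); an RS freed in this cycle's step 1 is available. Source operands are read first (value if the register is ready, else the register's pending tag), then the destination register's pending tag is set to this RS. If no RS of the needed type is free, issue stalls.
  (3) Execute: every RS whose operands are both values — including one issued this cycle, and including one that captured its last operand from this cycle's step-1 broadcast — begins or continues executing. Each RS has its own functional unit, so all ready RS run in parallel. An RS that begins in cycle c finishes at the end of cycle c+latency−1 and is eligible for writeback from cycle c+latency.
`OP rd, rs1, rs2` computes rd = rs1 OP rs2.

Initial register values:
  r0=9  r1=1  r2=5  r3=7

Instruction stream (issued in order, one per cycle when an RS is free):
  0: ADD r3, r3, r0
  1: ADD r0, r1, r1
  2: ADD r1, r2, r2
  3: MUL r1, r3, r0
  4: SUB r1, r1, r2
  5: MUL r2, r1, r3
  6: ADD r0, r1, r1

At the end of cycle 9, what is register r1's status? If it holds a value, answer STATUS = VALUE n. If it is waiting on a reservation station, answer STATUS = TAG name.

cycle 1: issue ADD r3<-Add1 // r0:9,r1:1,r2:5,r3:Add1
cycle 2: issue ADD r0<-Add2 // r0:Add2,r1:1,r2:5,r3:Add1
cycle 3: issue ADD r1<-Add3 // r0:Add2,r1:Add3,r2:5,r3:Add1
cycle 4: CDB Add1=16; issue MUL r1<-Mul1 // r0:Add2,r1:Mul1,r2:5,r3:16
cycle 5: CDB Add2=2; issue SUB r1<-Add1 // r0:2,r1:Add1,r2:5,r3:16
cycle 6: CDB Add3=10; issue MUL r2<-Mul2 // r0:2,r1:Add1,r2:Mul2,r3:16
cycle 7: issue ADD r0<-Add2 // r0:Add2,r1:Add1,r2:Mul2,r3:16
cycle 8: - // r0:Add2,r1:Add1,r2:Mul2,r3:16
cycle 9: CDB Mul1=32 // r0:Add2,r1:Add1,r2:Mul2,r3:16

STATUS = TAG Add1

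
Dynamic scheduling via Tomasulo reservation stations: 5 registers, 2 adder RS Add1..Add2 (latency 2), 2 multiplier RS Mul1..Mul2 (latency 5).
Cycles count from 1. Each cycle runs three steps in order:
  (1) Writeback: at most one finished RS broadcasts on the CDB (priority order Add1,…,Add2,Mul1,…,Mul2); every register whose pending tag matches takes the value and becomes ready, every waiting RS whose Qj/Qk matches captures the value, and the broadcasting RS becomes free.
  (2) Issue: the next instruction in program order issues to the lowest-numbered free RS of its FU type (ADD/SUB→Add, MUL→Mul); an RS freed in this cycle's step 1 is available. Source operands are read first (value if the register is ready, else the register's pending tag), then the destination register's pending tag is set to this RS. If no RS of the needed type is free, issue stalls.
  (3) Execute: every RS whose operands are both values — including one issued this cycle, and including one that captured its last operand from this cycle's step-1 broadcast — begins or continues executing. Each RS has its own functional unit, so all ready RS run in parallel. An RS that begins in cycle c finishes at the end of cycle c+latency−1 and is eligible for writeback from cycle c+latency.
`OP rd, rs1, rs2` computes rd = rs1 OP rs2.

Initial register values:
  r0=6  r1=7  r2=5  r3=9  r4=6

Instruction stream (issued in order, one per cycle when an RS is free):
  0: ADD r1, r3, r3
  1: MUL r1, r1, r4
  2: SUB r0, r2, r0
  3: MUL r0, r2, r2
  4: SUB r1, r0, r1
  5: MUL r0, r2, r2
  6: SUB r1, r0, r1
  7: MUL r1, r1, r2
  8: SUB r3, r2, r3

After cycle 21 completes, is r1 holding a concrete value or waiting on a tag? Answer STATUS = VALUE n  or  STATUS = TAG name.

  c1: issue ADD r1<-Add1  regs: r0:6,r1:Add1,r2:5,r3:9,r4:6
  c2: issue MUL r1<-Mul1  regs: r0:6,r1:Mul1,r2:5,r3:9,r4:6
  c3: CDB Add1=18; issue SUB r0<-Add1  regs: r0:Add1,r1:Mul1,r2:5,r3:9,r4:6
  c4: issue MUL r0<-Mul2  regs: r0:Mul2,r1:Mul1,r2:5,r3:9,r4:6
  c5: CDB Add1=-1; issue SUB r1<-Add1  regs: r0:Mul2,r1:Add1,r2:5,r3:9,r4:6
  c6: stall  regs: r0:Mul2,r1:Add1,r2:5,r3:9,r4:6
  c7: stall  regs: r0:Mul2,r1:Add1,r2:5,r3:9,r4:6
  c8: CDB Mul1=108; issue MUL r0<-Mul1  regs: r0:Mul1,r1:Add1,r2:5,r3:9,r4:6
  c9: CDB Mul2=25; issue SUB r1<-Add2  regs: r0:Mul1,r1:Add2,r2:5,r3:9,r4:6
  c10: issue MUL r1<-Mul2  regs: r0:Mul1,r1:Mul2,r2:5,r3:9,r4:6
  c11: CDB Add1=-83; issue SUB r3<-Add1  regs: r0:Mul1,r1:Mul2,r2:5,r3:Add1,r4:6
  c12: -  regs: r0:Mul1,r1:Mul2,r2:5,r3:Add1,r4:6
  c13: CDB Add1=-4  regs: r0:Mul1,r1:Mul2,r2:5,r3:-4,r4:6
  c14: CDB Mul1=25  regs: r0:25,r1:Mul2,r2:5,r3:-4,r4:6
  c15: -  regs: r0:25,r1:Mul2,r2:5,r3:-4,r4:6
  c16: CDB Add2=108  regs: r0:25,r1:Mul2,r2:5,r3:-4,r4:6
  c17: -  regs: r0:25,r1:Mul2,r2:5,r3:-4,r4:6
  c18: -  regs: r0:25,r1:Mul2,r2:5,r3:-4,r4:6
  c19: -  regs: r0:25,r1:Mul2,r2:5,r3:-4,r4:6
  c20: -  regs: r0:25,r1:Mul2,r2:5,r3:-4,r4:6
  c21: CDB Mul2=540  regs: r0:25,r1:540,r2:5,r3:-4,r4:6

STATUS = VALUE 540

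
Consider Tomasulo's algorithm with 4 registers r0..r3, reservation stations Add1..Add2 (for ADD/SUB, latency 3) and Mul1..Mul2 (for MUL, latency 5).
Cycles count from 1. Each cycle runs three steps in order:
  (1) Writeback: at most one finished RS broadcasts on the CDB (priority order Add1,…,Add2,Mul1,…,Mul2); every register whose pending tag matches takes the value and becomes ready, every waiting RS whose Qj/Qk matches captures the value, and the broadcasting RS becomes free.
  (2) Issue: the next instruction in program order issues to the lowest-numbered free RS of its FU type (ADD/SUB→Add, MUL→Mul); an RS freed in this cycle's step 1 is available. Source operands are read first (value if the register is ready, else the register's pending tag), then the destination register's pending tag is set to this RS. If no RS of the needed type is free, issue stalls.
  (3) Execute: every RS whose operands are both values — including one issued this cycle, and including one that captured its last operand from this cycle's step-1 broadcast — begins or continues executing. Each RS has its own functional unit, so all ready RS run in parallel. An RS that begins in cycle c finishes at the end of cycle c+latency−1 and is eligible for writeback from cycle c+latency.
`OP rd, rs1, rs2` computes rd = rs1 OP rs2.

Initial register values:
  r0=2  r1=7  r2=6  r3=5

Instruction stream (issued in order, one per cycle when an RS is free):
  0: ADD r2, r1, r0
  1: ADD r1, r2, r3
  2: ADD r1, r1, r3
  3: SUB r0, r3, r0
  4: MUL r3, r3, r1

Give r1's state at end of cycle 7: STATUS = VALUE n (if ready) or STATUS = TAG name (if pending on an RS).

c1: issue ADD r2<-Add1 | r0:2,r1:7,r2:Add1,r3:5
c2: issue ADD r1<-Add2 | r0:2,r1:Add2,r2:Add1,r3:5
c3: stall | r0:2,r1:Add2,r2:Add1,r3:5
c4: CDB Add1=9; issue ADD r1<-Add1 | r0:2,r1:Add1,r2:9,r3:5
c5: stall | r0:2,r1:Add1,r2:9,r3:5
c6: stall | r0:2,r1:Add1,r2:9,r3:5
c7: CDB Add2=14; issue SUB r0<-Add2 | r0:Add2,r1:Add1,r2:9,r3:5

STATUS = TAG Add1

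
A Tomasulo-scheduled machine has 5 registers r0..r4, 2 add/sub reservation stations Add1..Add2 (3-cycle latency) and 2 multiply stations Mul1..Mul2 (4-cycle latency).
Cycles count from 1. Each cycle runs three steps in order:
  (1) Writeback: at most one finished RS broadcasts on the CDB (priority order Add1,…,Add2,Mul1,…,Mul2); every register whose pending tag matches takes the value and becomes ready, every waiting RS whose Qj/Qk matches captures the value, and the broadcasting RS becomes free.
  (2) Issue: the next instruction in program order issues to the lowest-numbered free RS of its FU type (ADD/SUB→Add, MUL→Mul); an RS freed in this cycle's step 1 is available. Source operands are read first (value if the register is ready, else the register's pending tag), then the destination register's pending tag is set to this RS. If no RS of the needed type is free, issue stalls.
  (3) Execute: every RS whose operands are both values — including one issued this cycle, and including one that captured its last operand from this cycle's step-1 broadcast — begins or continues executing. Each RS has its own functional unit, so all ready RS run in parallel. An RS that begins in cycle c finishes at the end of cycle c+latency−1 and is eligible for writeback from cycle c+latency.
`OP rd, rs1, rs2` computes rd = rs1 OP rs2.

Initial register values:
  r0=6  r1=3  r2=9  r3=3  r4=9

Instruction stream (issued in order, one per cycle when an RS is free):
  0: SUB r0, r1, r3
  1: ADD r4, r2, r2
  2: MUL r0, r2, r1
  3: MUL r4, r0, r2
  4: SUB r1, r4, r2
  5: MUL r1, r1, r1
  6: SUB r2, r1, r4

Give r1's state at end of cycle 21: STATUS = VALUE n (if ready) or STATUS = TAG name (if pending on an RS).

STATUS = VALUE 54756

c1: issue SUB r0<-Add1 | r0:Add1,r1:3,r2:9,r3:3,r4:9
c2: issue ADD r4<-Add2 | r0:Add1,r1:3,r2:9,r3:3,r4:Add2
c3: issue MUL r0<-Mul1 | r0:Mul1,r1:3,r2:9,r3:3,r4:Add2
c4: CDB Add1=0; issue MUL r4<-Mul2 | r0:Mul1,r1:3,r2:9,r3:3,r4:Mul2
c5: CDB Add2=18; issue SUB r1<-Add1 | r0:Mul1,r1:Add1,r2:9,r3:3,r4:Mul2
c6: stall | r0:Mul1,r1:Add1,r2:9,r3:3,r4:Mul2
c7: CDB Mul1=27; issue MUL r1<-Mul1 | r0:27,r1:Mul1,r2:9,r3:3,r4:Mul2
c8: issue SUB r2<-Add2 | r0:27,r1:Mul1,r2:Add2,r3:3,r4:Mul2
c9: - | r0:27,r1:Mul1,r2:Add2,r3:3,r4:Mul2
c10: - | r0:27,r1:Mul1,r2:Add2,r3:3,r4:Mul2
c11: CDB Mul2=243 | r0:27,r1:Mul1,r2:Add2,r3:3,r4:243
c12: - | r0:27,r1:Mul1,r2:Add2,r3:3,r4:243
c13: - | r0:27,r1:Mul1,r2:Add2,r3:3,r4:243
c14: CDB Add1=234 | r0:27,r1:Mul1,r2:Add2,r3:3,r4:243
c15: - | r0:27,r1:Mul1,r2:Add2,r3:3,r4:243
c16: - | r0:27,r1:Mul1,r2:Add2,r3:3,r4:243
c17: - | r0:27,r1:Mul1,r2:Add2,r3:3,r4:243
c18: CDB Mul1=54756 | r0:27,r1:54756,r2:Add2,r3:3,r4:243
c19: - | r0:27,r1:54756,r2:Add2,r3:3,r4:243
c20: - | r0:27,r1:54756,r2:Add2,r3:3,r4:243
c21: CDB Add2=54513 | r0:27,r1:54756,r2:54513,r3:3,r4:243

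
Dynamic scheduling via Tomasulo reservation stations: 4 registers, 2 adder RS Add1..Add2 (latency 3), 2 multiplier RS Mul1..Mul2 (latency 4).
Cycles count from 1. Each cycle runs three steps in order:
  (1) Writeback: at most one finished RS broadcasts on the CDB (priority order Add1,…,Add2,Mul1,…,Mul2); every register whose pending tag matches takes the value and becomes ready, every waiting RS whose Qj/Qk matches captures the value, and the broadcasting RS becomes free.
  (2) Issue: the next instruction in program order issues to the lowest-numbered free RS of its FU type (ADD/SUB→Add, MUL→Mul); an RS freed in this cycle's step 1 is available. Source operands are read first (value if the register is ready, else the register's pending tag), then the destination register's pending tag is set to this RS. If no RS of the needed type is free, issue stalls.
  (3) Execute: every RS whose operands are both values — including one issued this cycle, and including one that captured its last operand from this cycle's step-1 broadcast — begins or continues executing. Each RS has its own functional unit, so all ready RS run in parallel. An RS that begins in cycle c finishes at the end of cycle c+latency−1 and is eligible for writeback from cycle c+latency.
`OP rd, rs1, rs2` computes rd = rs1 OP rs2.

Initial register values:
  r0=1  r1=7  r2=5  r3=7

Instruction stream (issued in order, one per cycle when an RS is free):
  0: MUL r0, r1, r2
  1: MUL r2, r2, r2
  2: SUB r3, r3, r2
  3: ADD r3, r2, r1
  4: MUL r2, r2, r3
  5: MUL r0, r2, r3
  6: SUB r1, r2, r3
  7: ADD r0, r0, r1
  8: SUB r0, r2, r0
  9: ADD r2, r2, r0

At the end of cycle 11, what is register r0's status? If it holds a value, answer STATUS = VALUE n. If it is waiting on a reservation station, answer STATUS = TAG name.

cycle 1: issue MUL r0<-Mul1 // r0:Mul1,r1:7,r2:5,r3:7
cycle 2: issue MUL r2<-Mul2 // r0:Mul1,r1:7,r2:Mul2,r3:7
cycle 3: issue SUB r3<-Add1 // r0:Mul1,r1:7,r2:Mul2,r3:Add1
cycle 4: issue ADD r3<-Add2 // r0:Mul1,r1:7,r2:Mul2,r3:Add2
cycle 5: CDB Mul1=35; issue MUL r2<-Mul1 // r0:35,r1:7,r2:Mul1,r3:Add2
cycle 6: CDB Mul2=25; issue MUL r0<-Mul2 // r0:Mul2,r1:7,r2:Mul1,r3:Add2
cycle 7: stall // r0:Mul2,r1:7,r2:Mul1,r3:Add2
cycle 8: stall // r0:Mul2,r1:7,r2:Mul1,r3:Add2
cycle 9: CDB Add1=-18; issue SUB r1<-Add1 // r0:Mul2,r1:Add1,r2:Mul1,r3:Add2
cycle 10: CDB Add2=32; issue ADD r0<-Add2 // r0:Add2,r1:Add1,r2:Mul1,r3:32
cycle 11: stall // r0:Add2,r1:Add1,r2:Mul1,r3:32

STATUS = TAG Add2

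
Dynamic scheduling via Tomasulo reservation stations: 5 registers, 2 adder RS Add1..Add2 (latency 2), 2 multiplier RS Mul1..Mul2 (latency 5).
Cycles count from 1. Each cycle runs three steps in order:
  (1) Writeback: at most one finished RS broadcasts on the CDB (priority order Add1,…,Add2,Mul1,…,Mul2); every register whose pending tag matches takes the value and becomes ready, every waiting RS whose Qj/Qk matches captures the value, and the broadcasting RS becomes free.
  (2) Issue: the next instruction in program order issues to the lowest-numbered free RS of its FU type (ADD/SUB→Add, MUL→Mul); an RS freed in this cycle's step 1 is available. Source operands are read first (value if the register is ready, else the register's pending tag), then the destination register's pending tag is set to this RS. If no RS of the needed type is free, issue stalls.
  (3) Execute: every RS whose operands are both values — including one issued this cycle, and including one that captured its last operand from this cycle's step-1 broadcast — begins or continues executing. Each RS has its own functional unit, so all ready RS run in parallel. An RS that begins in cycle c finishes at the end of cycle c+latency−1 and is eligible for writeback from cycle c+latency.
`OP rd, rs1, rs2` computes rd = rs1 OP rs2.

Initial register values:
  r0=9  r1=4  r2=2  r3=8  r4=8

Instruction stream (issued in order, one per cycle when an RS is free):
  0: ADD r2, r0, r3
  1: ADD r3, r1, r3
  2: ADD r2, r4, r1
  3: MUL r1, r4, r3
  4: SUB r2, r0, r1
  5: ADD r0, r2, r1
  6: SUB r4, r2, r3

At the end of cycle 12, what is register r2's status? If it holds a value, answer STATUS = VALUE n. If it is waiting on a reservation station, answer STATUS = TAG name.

STATUS = VALUE -87

  c1: issue ADD r2<-Add1  regs: r0:9,r1:4,r2:Add1,r3:8,r4:8
  c2: issue ADD r3<-Add2  regs: r0:9,r1:4,r2:Add1,r3:Add2,r4:8
  c3: CDB Add1=17; issue ADD r2<-Add1  regs: r0:9,r1:4,r2:Add1,r3:Add2,r4:8
  c4: CDB Add2=12; issue MUL r1<-Mul1  regs: r0:9,r1:Mul1,r2:Add1,r3:12,r4:8
  c5: CDB Add1=12; issue SUB r2<-Add1  regs: r0:9,r1:Mul1,r2:Add1,r3:12,r4:8
  c6: issue ADD r0<-Add2  regs: r0:Add2,r1:Mul1,r2:Add1,r3:12,r4:8
  c7: stall  regs: r0:Add2,r1:Mul1,r2:Add1,r3:12,r4:8
  c8: stall  regs: r0:Add2,r1:Mul1,r2:Add1,r3:12,r4:8
  c9: CDB Mul1=96; stall  regs: r0:Add2,r1:96,r2:Add1,r3:12,r4:8
  c10: stall  regs: r0:Add2,r1:96,r2:Add1,r3:12,r4:8
  c11: CDB Add1=-87; issue SUB r4<-Add1  regs: r0:Add2,r1:96,r2:-87,r3:12,r4:Add1
  c12: -  regs: r0:Add2,r1:96,r2:-87,r3:12,r4:Add1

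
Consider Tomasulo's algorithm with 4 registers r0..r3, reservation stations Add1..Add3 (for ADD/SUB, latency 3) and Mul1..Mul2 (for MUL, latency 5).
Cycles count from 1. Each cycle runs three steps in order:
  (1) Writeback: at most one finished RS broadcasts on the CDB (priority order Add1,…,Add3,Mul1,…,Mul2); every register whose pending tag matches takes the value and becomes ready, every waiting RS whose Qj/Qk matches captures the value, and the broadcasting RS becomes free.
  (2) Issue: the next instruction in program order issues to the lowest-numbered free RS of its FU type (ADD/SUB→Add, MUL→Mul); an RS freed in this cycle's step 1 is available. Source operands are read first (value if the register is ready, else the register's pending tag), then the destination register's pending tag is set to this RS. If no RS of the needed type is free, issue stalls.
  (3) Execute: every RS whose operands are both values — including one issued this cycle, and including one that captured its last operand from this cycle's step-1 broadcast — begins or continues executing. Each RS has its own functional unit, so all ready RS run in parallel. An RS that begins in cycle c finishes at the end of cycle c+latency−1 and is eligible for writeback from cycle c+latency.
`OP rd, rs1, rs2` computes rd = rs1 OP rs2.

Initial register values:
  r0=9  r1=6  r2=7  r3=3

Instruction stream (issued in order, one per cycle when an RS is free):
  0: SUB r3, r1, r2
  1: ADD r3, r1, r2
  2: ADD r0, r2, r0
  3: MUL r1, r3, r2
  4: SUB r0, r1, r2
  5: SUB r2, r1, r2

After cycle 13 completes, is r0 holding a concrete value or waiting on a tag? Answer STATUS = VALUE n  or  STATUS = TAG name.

  c1: issue SUB r3<-Add1  regs: r0:9,r1:6,r2:7,r3:Add1
  c2: issue ADD r3<-Add2  regs: r0:9,r1:6,r2:7,r3:Add2
  c3: issue ADD r0<-Add3  regs: r0:Add3,r1:6,r2:7,r3:Add2
  c4: CDB Add1=-1; issue MUL r1<-Mul1  regs: r0:Add3,r1:Mul1,r2:7,r3:Add2
  c5: CDB Add2=13; issue SUB r0<-Add1  regs: r0:Add1,r1:Mul1,r2:7,r3:13
  c6: CDB Add3=16; issue SUB r2<-Add2  regs: r0:Add1,r1:Mul1,r2:Add2,r3:13
  c7: -  regs: r0:Add1,r1:Mul1,r2:Add2,r3:13
  c8: -  regs: r0:Add1,r1:Mul1,r2:Add2,r3:13
  c9: -  regs: r0:Add1,r1:Mul1,r2:Add2,r3:13
  c10: CDB Mul1=91  regs: r0:Add1,r1:91,r2:Add2,r3:13
  c11: -  regs: r0:Add1,r1:91,r2:Add2,r3:13
  c12: -  regs: r0:Add1,r1:91,r2:Add2,r3:13
  c13: CDB Add1=84  regs: r0:84,r1:91,r2:Add2,r3:13

STATUS = VALUE 84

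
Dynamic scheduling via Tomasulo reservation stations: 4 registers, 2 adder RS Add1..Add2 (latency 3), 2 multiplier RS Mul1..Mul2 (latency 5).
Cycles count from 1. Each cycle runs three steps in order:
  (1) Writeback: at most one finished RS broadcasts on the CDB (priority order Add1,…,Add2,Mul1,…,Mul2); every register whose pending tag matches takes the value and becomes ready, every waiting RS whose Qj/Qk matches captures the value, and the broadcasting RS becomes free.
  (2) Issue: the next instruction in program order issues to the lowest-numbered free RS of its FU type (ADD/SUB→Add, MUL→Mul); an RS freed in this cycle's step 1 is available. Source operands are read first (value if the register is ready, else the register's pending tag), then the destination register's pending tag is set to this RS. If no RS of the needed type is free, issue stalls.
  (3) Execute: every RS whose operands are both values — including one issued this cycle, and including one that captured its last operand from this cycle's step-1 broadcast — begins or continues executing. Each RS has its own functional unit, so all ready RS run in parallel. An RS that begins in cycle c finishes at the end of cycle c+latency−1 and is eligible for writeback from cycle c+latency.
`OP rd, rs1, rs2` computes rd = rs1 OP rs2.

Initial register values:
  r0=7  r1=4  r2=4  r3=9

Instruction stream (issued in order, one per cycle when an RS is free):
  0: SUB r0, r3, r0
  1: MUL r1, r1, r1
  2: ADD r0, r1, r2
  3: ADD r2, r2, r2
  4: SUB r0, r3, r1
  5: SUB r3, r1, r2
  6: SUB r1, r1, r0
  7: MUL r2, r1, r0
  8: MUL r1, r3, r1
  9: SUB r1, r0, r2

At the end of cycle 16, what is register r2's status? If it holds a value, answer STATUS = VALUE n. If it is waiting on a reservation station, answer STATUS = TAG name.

cycle 1: issue SUB r0<-Add1 // r0:Add1,r1:4,r2:4,r3:9
cycle 2: issue MUL r1<-Mul1 // r0:Add1,r1:Mul1,r2:4,r3:9
cycle 3: issue ADD r0<-Add2 // r0:Add2,r1:Mul1,r2:4,r3:9
cycle 4: CDB Add1=2; issue ADD r2<-Add1 // r0:Add2,r1:Mul1,r2:Add1,r3:9
cycle 5: stall // r0:Add2,r1:Mul1,r2:Add1,r3:9
cycle 6: stall // r0:Add2,r1:Mul1,r2:Add1,r3:9
cycle 7: CDB Add1=8; issue SUB r0<-Add1 // r0:Add1,r1:Mul1,r2:8,r3:9
cycle 8: CDB Mul1=16; stall // r0:Add1,r1:16,r2:8,r3:9
cycle 9: stall // r0:Add1,r1:16,r2:8,r3:9
cycle 10: stall // r0:Add1,r1:16,r2:8,r3:9
cycle 11: CDB Add1=-7; issue SUB r3<-Add1 // r0:-7,r1:16,r2:8,r3:Add1
cycle 12: CDB Add2=20; issue SUB r1<-Add2 // r0:-7,r1:Add2,r2:8,r3:Add1
cycle 13: issue MUL r2<-Mul1 // r0:-7,r1:Add2,r2:Mul1,r3:Add1
cycle 14: CDB Add1=8; issue MUL r1<-Mul2 // r0:-7,r1:Mul2,r2:Mul1,r3:8
cycle 15: CDB Add2=23; issue SUB r1<-Add1 // r0:-7,r1:Add1,r2:Mul1,r3:8
cycle 16: - // r0:-7,r1:Add1,r2:Mul1,r3:8

STATUS = TAG Mul1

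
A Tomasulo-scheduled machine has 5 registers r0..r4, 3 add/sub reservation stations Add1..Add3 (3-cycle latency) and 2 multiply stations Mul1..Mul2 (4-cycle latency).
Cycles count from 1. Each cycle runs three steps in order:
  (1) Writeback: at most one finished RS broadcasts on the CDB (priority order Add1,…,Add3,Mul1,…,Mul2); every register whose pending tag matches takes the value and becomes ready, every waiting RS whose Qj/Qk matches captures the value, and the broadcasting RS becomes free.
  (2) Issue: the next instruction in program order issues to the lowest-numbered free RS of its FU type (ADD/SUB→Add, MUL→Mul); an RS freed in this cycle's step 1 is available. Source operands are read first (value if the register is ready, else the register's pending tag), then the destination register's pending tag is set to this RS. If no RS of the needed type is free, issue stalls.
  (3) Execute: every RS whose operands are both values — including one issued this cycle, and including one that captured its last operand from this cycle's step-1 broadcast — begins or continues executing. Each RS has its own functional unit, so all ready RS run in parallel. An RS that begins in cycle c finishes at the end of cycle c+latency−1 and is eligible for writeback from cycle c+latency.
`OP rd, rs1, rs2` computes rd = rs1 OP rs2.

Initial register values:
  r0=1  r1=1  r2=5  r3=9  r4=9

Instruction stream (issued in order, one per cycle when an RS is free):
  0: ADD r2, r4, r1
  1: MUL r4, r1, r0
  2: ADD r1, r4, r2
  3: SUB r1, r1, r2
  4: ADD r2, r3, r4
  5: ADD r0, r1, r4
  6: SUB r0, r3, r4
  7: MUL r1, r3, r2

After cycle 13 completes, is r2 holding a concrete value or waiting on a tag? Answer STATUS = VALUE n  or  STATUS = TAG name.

cycle 1: issue ADD r2<-Add1 // r0:1,r1:1,r2:Add1,r3:9,r4:9
cycle 2: issue MUL r4<-Mul1 // r0:1,r1:1,r2:Add1,r3:9,r4:Mul1
cycle 3: issue ADD r1<-Add2 // r0:1,r1:Add2,r2:Add1,r3:9,r4:Mul1
cycle 4: CDB Add1=10; issue SUB r1<-Add1 // r0:1,r1:Add1,r2:10,r3:9,r4:Mul1
cycle 5: issue ADD r2<-Add3 // r0:1,r1:Add1,r2:Add3,r3:9,r4:Mul1
cycle 6: CDB Mul1=1; stall // r0:1,r1:Add1,r2:Add3,r3:9,r4:1
cycle 7: stall // r0:1,r1:Add1,r2:Add3,r3:9,r4:1
cycle 8: stall // r0:1,r1:Add1,r2:Add3,r3:9,r4:1
cycle 9: CDB Add2=11; issue ADD r0<-Add2 // r0:Add2,r1:Add1,r2:Add3,r3:9,r4:1
cycle 10: CDB Add3=10; issue SUB r0<-Add3 // r0:Add3,r1:Add1,r2:10,r3:9,r4:1
cycle 11: issue MUL r1<-Mul1 // r0:Add3,r1:Mul1,r2:10,r3:9,r4:1
cycle 12: CDB Add1=1 // r0:Add3,r1:Mul1,r2:10,r3:9,r4:1
cycle 13: CDB Add3=8 // r0:8,r1:Mul1,r2:10,r3:9,r4:1

STATUS = VALUE 10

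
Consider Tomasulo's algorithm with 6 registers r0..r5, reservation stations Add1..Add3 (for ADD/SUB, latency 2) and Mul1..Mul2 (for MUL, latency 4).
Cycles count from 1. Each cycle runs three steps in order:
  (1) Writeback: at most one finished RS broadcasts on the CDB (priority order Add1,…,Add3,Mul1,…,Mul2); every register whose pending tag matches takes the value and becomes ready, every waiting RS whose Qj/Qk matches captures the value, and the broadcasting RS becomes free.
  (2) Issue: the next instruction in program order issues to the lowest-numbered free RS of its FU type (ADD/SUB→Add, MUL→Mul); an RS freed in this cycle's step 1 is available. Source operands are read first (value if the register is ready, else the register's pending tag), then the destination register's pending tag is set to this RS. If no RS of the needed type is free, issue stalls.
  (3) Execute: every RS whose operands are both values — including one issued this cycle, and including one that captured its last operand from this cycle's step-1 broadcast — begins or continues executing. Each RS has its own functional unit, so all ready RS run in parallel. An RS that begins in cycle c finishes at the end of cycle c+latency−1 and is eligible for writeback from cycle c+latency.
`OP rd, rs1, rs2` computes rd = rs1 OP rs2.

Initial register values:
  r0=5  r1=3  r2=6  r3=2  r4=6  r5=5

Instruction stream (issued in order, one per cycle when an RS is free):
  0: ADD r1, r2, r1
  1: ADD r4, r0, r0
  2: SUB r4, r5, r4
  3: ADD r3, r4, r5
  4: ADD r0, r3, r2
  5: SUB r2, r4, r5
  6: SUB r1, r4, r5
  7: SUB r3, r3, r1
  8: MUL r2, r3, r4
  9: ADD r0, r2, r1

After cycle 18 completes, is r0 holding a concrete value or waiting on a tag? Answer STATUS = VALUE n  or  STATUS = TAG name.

STATUS = VALUE -60

cycle 1: issue ADD r1<-Add1 // r0:5,r1:Add1,r2:6,r3:2,r4:6,r5:5
cycle 2: issue ADD r4<-Add2 // r0:5,r1:Add1,r2:6,r3:2,r4:Add2,r5:5
cycle 3: CDB Add1=9; issue SUB r4<-Add1 // r0:5,r1:9,r2:6,r3:2,r4:Add1,r5:5
cycle 4: CDB Add2=10; issue ADD r3<-Add2 // r0:5,r1:9,r2:6,r3:Add2,r4:Add1,r5:5
cycle 5: issue ADD r0<-Add3 // r0:Add3,r1:9,r2:6,r3:Add2,r4:Add1,r5:5
cycle 6: CDB Add1=-5; issue SUB r2<-Add1 // r0:Add3,r1:9,r2:Add1,r3:Add2,r4:-5,r5:5
cycle 7: stall // r0:Add3,r1:9,r2:Add1,r3:Add2,r4:-5,r5:5
cycle 8: CDB Add1=-10; issue SUB r1<-Add1 // r0:Add3,r1:Add1,r2:-10,r3:Add2,r4:-5,r5:5
cycle 9: CDB Add2=0; issue SUB r3<-Add2 // r0:Add3,r1:Add1,r2:-10,r3:Add2,r4:-5,r5:5
cycle 10: CDB Add1=-10; issue MUL r2<-Mul1 // r0:Add3,r1:-10,r2:Mul1,r3:Add2,r4:-5,r5:5
cycle 11: CDB Add3=6; issue ADD r0<-Add1 // r0:Add1,r1:-10,r2:Mul1,r3:Add2,r4:-5,r5:5
cycle 12: CDB Add2=10 // r0:Add1,r1:-10,r2:Mul1,r3:10,r4:-5,r5:5
cycle 13: - // r0:Add1,r1:-10,r2:Mul1,r3:10,r4:-5,r5:5
cycle 14: - // r0:Add1,r1:-10,r2:Mul1,r3:10,r4:-5,r5:5
cycle 15: - // r0:Add1,r1:-10,r2:Mul1,r3:10,r4:-5,r5:5
cycle 16: CDB Mul1=-50 // r0:Add1,r1:-10,r2:-50,r3:10,r4:-5,r5:5
cycle 17: - // r0:Add1,r1:-10,r2:-50,r3:10,r4:-5,r5:5
cycle 18: CDB Add1=-60 // r0:-60,r1:-10,r2:-50,r3:10,r4:-5,r5:5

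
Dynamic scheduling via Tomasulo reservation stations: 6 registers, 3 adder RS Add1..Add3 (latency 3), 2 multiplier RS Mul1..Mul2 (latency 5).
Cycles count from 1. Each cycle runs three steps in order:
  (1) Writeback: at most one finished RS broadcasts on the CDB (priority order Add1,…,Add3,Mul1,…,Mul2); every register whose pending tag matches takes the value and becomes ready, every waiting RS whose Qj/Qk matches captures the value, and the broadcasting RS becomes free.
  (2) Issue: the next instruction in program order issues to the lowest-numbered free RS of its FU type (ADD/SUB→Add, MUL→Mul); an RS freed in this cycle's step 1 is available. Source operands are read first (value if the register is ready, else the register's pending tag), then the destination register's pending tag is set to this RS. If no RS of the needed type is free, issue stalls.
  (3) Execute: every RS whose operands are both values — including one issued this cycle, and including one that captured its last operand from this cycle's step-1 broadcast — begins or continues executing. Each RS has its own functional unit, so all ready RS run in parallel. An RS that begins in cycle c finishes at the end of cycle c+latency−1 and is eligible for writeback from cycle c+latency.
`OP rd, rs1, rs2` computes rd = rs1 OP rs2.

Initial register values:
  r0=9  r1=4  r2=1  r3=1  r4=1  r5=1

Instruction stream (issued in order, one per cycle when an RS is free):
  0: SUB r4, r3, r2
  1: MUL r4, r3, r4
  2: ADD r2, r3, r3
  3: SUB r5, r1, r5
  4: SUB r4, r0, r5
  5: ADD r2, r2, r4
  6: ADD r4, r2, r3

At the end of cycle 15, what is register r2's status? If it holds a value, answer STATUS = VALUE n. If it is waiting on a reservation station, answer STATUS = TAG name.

STATUS = VALUE 8

cycle 1: issue SUB r4<-Add1 // r0:9,r1:4,r2:1,r3:1,r4:Add1,r5:1
cycle 2: issue MUL r4<-Mul1 // r0:9,r1:4,r2:1,r3:1,r4:Mul1,r5:1
cycle 3: issue ADD r2<-Add2 // r0:9,r1:4,r2:Add2,r3:1,r4:Mul1,r5:1
cycle 4: CDB Add1=0; issue SUB r5<-Add1 // r0:9,r1:4,r2:Add2,r3:1,r4:Mul1,r5:Add1
cycle 5: issue SUB r4<-Add3 // r0:9,r1:4,r2:Add2,r3:1,r4:Add3,r5:Add1
cycle 6: CDB Add2=2; issue ADD r2<-Add2 // r0:9,r1:4,r2:Add2,r3:1,r4:Add3,r5:Add1
cycle 7: CDB Add1=3; issue ADD r4<-Add1 // r0:9,r1:4,r2:Add2,r3:1,r4:Add1,r5:3
cycle 8: - // r0:9,r1:4,r2:Add2,r3:1,r4:Add1,r5:3
cycle 9: CDB Mul1=0 // r0:9,r1:4,r2:Add2,r3:1,r4:Add1,r5:3
cycle 10: CDB Add3=6 // r0:9,r1:4,r2:Add2,r3:1,r4:Add1,r5:3
cycle 11: - // r0:9,r1:4,r2:Add2,r3:1,r4:Add1,r5:3
cycle 12: - // r0:9,r1:4,r2:Add2,r3:1,r4:Add1,r5:3
cycle 13: CDB Add2=8 // r0:9,r1:4,r2:8,r3:1,r4:Add1,r5:3
cycle 14: - // r0:9,r1:4,r2:8,r3:1,r4:Add1,r5:3
cycle 15: - // r0:9,r1:4,r2:8,r3:1,r4:Add1,r5:3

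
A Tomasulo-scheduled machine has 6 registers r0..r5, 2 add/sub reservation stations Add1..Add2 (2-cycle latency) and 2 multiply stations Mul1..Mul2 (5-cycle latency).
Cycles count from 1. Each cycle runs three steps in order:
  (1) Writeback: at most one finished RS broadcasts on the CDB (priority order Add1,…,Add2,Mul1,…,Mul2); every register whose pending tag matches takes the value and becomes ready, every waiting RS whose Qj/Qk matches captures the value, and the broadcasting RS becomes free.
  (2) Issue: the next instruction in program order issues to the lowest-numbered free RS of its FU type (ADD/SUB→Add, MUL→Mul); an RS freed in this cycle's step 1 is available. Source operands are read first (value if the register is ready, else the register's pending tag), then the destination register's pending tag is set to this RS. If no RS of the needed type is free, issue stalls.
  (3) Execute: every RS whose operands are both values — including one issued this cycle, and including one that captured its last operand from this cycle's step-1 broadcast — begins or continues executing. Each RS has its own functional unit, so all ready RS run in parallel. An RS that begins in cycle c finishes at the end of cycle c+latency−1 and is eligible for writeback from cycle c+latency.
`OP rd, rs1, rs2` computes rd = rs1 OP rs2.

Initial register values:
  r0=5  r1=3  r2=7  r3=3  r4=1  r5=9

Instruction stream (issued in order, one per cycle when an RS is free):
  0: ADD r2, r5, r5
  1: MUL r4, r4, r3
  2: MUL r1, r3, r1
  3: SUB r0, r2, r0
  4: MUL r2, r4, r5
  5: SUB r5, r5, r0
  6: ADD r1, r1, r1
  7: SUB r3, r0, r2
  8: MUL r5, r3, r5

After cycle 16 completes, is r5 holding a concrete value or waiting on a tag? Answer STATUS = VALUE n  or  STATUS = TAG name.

c1: issue ADD r2<-Add1 | r0:5,r1:3,r2:Add1,r3:3,r4:1,r5:9
c2: issue MUL r4<-Mul1 | r0:5,r1:3,r2:Add1,r3:3,r4:Mul1,r5:9
c3: CDB Add1=18; issue MUL r1<-Mul2 | r0:5,r1:Mul2,r2:18,r3:3,r4:Mul1,r5:9
c4: issue SUB r0<-Add1 | r0:Add1,r1:Mul2,r2:18,r3:3,r4:Mul1,r5:9
c5: stall | r0:Add1,r1:Mul2,r2:18,r3:3,r4:Mul1,r5:9
c6: CDB Add1=13; stall | r0:13,r1:Mul2,r2:18,r3:3,r4:Mul1,r5:9
c7: CDB Mul1=3; issue MUL r2<-Mul1 | r0:13,r1:Mul2,r2:Mul1,r3:3,r4:3,r5:9
c8: CDB Mul2=9; issue SUB r5<-Add1 | r0:13,r1:9,r2:Mul1,r3:3,r4:3,r5:Add1
c9: issue ADD r1<-Add2 | r0:13,r1:Add2,r2:Mul1,r3:3,r4:3,r5:Add1
c10: CDB Add1=-4; issue SUB r3<-Add1 | r0:13,r1:Add2,r2:Mul1,r3:Add1,r4:3,r5:-4
c11: CDB Add2=18; issue MUL r5<-Mul2 | r0:13,r1:18,r2:Mul1,r3:Add1,r4:3,r5:Mul2
c12: CDB Mul1=27 | r0:13,r1:18,r2:27,r3:Add1,r4:3,r5:Mul2
c13: - | r0:13,r1:18,r2:27,r3:Add1,r4:3,r5:Mul2
c14: CDB Add1=-14 | r0:13,r1:18,r2:27,r3:-14,r4:3,r5:Mul2
c15: - | r0:13,r1:18,r2:27,r3:-14,r4:3,r5:Mul2
c16: - | r0:13,r1:18,r2:27,r3:-14,r4:3,r5:Mul2

STATUS = TAG Mul2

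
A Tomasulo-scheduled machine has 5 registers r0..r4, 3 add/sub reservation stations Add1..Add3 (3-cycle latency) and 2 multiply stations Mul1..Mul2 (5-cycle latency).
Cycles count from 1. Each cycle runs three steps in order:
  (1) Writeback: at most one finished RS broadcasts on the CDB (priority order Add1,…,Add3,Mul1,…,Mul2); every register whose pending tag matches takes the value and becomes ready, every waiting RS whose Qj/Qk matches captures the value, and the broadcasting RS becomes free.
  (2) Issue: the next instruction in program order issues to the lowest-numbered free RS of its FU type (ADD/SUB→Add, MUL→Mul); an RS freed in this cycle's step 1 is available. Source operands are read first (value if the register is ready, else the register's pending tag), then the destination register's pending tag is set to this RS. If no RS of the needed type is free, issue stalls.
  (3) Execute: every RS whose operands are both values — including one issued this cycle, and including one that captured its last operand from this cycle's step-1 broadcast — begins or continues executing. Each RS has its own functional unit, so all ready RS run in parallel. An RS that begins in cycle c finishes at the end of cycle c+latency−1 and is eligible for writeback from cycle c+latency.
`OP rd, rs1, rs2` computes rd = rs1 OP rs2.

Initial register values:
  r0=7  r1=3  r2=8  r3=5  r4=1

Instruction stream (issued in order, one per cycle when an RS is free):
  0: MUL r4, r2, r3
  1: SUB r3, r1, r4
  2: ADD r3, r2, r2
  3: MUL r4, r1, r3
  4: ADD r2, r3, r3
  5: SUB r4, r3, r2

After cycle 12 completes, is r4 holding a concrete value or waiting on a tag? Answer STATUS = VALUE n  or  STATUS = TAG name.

c1: issue MUL r4<-Mul1 | r0:7,r1:3,r2:8,r3:5,r4:Mul1
c2: issue SUB r3<-Add1 | r0:7,r1:3,r2:8,r3:Add1,r4:Mul1
c3: issue ADD r3<-Add2 | r0:7,r1:3,r2:8,r3:Add2,r4:Mul1
c4: issue MUL r4<-Mul2 | r0:7,r1:3,r2:8,r3:Add2,r4:Mul2
c5: issue ADD r2<-Add3 | r0:7,r1:3,r2:Add3,r3:Add2,r4:Mul2
c6: CDB Add2=16; issue SUB r4<-Add2 | r0:7,r1:3,r2:Add3,r3:16,r4:Add2
c7: CDB Mul1=40 | r0:7,r1:3,r2:Add3,r3:16,r4:Add2
c8: - | r0:7,r1:3,r2:Add3,r3:16,r4:Add2
c9: CDB Add3=32 | r0:7,r1:3,r2:32,r3:16,r4:Add2
c10: CDB Add1=-37 | r0:7,r1:3,r2:32,r3:16,r4:Add2
c11: CDB Mul2=48 | r0:7,r1:3,r2:32,r3:16,r4:Add2
c12: CDB Add2=-16 | r0:7,r1:3,r2:32,r3:16,r4:-16

STATUS = VALUE -16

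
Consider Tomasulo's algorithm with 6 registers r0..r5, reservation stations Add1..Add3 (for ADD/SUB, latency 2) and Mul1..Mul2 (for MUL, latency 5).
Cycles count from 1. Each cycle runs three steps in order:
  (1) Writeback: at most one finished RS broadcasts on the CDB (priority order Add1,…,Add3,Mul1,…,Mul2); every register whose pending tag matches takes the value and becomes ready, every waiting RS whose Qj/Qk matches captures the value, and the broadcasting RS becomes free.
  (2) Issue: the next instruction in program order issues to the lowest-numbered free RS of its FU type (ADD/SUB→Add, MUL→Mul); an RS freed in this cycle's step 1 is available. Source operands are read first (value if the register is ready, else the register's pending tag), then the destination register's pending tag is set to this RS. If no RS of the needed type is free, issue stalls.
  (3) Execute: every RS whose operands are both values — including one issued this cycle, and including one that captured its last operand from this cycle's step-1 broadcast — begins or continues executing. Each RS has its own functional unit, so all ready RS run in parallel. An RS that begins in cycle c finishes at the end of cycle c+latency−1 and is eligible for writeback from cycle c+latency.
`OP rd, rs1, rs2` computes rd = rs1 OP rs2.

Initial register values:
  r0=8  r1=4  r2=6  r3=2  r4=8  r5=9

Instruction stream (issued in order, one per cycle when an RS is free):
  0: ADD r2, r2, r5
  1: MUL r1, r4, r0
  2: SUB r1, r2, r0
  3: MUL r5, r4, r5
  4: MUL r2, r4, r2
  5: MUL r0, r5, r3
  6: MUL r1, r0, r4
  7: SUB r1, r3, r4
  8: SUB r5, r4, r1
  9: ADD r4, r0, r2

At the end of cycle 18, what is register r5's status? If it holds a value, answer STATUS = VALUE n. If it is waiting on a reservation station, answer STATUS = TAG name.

  c1: issue ADD r2<-Add1  regs: r0:8,r1:4,r2:Add1,r3:2,r4:8,r5:9
  c2: issue MUL r1<-Mul1  regs: r0:8,r1:Mul1,r2:Add1,r3:2,r4:8,r5:9
  c3: CDB Add1=15; issue SUB r1<-Add1  regs: r0:8,r1:Add1,r2:15,r3:2,r4:8,r5:9
  c4: issue MUL r5<-Mul2  regs: r0:8,r1:Add1,r2:15,r3:2,r4:8,r5:Mul2
  c5: CDB Add1=7; stall  regs: r0:8,r1:7,r2:15,r3:2,r4:8,r5:Mul2
  c6: stall  regs: r0:8,r1:7,r2:15,r3:2,r4:8,r5:Mul2
  c7: CDB Mul1=64; issue MUL r2<-Mul1  regs: r0:8,r1:7,r2:Mul1,r3:2,r4:8,r5:Mul2
  c8: stall  regs: r0:8,r1:7,r2:Mul1,r3:2,r4:8,r5:Mul2
  c9: CDB Mul2=72; issue MUL r0<-Mul2  regs: r0:Mul2,r1:7,r2:Mul1,r3:2,r4:8,r5:72
  c10: stall  regs: r0:Mul2,r1:7,r2:Mul1,r3:2,r4:8,r5:72
  c11: stall  regs: r0:Mul2,r1:7,r2:Mul1,r3:2,r4:8,r5:72
  c12: CDB Mul1=120; issue MUL r1<-Mul1  regs: r0:Mul2,r1:Mul1,r2:120,r3:2,r4:8,r5:72
  c13: issue SUB r1<-Add1  regs: r0:Mul2,r1:Add1,r2:120,r3:2,r4:8,r5:72
  c14: CDB Mul2=144; issue SUB r5<-Add2  regs: r0:144,r1:Add1,r2:120,r3:2,r4:8,r5:Add2
  c15: CDB Add1=-6; issue ADD r4<-Add1  regs: r0:144,r1:-6,r2:120,r3:2,r4:Add1,r5:Add2
  c16: -  regs: r0:144,r1:-6,r2:120,r3:2,r4:Add1,r5:Add2
  c17: CDB Add1=264  regs: r0:144,r1:-6,r2:120,r3:2,r4:264,r5:Add2
  c18: CDB Add2=14  regs: r0:144,r1:-6,r2:120,r3:2,r4:264,r5:14

STATUS = VALUE 14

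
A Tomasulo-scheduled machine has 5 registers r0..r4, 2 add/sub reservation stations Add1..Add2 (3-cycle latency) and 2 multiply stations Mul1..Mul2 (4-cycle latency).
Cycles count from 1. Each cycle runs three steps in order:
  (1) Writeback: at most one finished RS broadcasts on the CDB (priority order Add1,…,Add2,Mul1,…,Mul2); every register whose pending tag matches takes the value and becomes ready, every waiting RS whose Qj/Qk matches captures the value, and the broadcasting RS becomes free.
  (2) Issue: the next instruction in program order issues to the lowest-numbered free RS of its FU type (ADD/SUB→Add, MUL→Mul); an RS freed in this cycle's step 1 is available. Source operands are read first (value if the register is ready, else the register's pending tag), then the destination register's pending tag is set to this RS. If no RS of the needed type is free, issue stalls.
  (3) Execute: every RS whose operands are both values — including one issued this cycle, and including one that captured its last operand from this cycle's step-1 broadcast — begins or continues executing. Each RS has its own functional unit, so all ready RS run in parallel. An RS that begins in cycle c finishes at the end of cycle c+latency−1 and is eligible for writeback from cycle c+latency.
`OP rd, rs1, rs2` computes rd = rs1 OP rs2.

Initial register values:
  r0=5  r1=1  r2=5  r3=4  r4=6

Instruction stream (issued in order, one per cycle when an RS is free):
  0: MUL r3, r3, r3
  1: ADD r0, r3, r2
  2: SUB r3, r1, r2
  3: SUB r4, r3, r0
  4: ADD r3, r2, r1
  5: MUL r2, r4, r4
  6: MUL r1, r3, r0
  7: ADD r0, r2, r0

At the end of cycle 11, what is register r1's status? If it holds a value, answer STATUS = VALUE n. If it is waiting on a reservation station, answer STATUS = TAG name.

STATUS = TAG Mul2

  c1: issue MUL r3<-Mul1  regs: r0:5,r1:1,r2:5,r3:Mul1,r4:6
  c2: issue ADD r0<-Add1  regs: r0:Add1,r1:1,r2:5,r3:Mul1,r4:6
  c3: issue SUB r3<-Add2  regs: r0:Add1,r1:1,r2:5,r3:Add2,r4:6
  c4: stall  regs: r0:Add1,r1:1,r2:5,r3:Add2,r4:6
  c5: CDB Mul1=16; stall  regs: r0:Add1,r1:1,r2:5,r3:Add2,r4:6
  c6: CDB Add2=-4; issue SUB r4<-Add2  regs: r0:Add1,r1:1,r2:5,r3:-4,r4:Add2
  c7: stall  regs: r0:Add1,r1:1,r2:5,r3:-4,r4:Add2
  c8: CDB Add1=21; issue ADD r3<-Add1  regs: r0:21,r1:1,r2:5,r3:Add1,r4:Add2
  c9: issue MUL r2<-Mul1  regs: r0:21,r1:1,r2:Mul1,r3:Add1,r4:Add2
  c10: issue MUL r1<-Mul2  regs: r0:21,r1:Mul2,r2:Mul1,r3:Add1,r4:Add2
  c11: CDB Add1=6; issue ADD r0<-Add1  regs: r0:Add1,r1:Mul2,r2:Mul1,r3:6,r4:Add2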